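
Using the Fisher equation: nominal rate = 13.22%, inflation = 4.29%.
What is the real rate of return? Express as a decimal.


Formula: (1 + r_real) = (1 + r_nom) / (1 + inflation)
Substituting: (1 + r_real) = 1.1322 / 1.0429
(1 + r_real) = 1.085627
r_real = 1.085627 - 1 = 0.085627

0.085627


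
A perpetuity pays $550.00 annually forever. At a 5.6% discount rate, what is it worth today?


Formula: PV = C / r
Substituting: PV = $550.00 / 0.056
PV = $9,821.43

$9,821.43


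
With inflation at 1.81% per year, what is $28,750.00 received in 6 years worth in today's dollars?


Formula: Real value = nominal / (1 + inflation)^years
Price level: (1 + 0.0181)^6 = 1.113634
Real value = $28,750.00 / 1.113634 = $25,816.37

$25,816.37


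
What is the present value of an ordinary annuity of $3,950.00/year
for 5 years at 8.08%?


Formula: PV = PMT * (1 - (1+r)^(-n)) / r
Discount factor: (1 + 0.0808)^(-5) = 0.678068
Bracket: 1 - 0.678068 = 0.321932
PV = $3,950.00 * 0.321932 / 0.0808 = $15,738.01

$15,738.01


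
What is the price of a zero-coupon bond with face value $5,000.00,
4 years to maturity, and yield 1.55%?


Formula: Price = FV / (1 + r)^n
Substituting: Price = $5,000.00 / (1 + 0.0155)^4
Discount factor: (1.0155)^4 = 1.063456
Price = $5,000.00 / 1.063456 = $4,701.65

$4,701.65


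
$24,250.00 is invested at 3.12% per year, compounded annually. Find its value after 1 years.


Formula: FV = P * (1 + r)^n
Substituting: FV = $24,250.00 * (1 + 0.0312)^1
Growth factor: (1.0312)^1 = 1.0312
FV = $24,250.00 * 1.0312 = $25,006.60

$25,006.60


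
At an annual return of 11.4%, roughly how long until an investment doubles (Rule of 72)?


Formula: Years ≈ 72 / r
Substituting: Years ≈ 72 / 11.4
Years ≈ 6.3

6.3 years


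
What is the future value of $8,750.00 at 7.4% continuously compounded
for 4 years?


Formula: FV = P * e^(r*t)
Exponent: r*t = 0.074 * 4 = 0.296
e^(0.296) = 1.34447
FV = $8,750.00 * 1.34447 = $11,764.11

$11,764.11


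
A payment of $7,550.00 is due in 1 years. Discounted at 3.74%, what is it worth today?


Formula: PV = FV / (1 + r)^n
Substituting: PV = $7,550.00 / (1 + 0.0374)^1
Discount factor: (1.0374)^1 = 1.0374
PV = $7,550.00 / 1.0374 = $7,277.81

$7,277.81


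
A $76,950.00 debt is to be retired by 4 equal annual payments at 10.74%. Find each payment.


Formula: PMT = PV * r / (1 - (1+r)^(-n))
Denominator: 1 - (1 + 0.1074)^(-4) = 0.335061
Numerator: $76,950.00 * 0.1074 = 8264.43
PMT = 8264.43 / 0.335061 = $24,665.46

$24,665.46


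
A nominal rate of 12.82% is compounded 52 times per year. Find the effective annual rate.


Formula: EAR = (1 + r/m)^m - 1
Period rate: r/m = 0.1282 / 52 = 0.002465
Compounding: (1 + 0.002465)^52 = 1.136601
EAR = 1.136601 - 1 = 0.136601

0.136601


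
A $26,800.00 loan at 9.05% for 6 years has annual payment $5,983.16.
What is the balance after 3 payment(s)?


Formula: Balance = PV*(1+r)^k - PMT*((1+r)^k - 1)/r
Growth: (1 + 0.0905)^3 = 1.296812
Accumulated factor: ((1+r)^k - 1)/r = 3.27969
Balance = $26,800.00 * 1.296812 - $5,983.16 * 3.27969
Balance = $15,131.65

$15,131.65


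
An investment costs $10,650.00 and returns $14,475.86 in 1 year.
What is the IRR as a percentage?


Formula: IRR = C1/C0 - 1
Substituting: IRR = $14,475.86 / $10,650.00 - 1
Ratio: 1.359236 - 1 = 0.359236
IRR = 35.9236%

35.9236%


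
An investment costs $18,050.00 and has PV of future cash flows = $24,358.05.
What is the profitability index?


Formula: PI = PV(cash flows) / initial investment
Substituting: PI = $24,358.05 / $18,050.00
PI = 1.3495

1.3495


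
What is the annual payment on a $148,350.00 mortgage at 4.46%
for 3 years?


Formula: PMT = PV * r / (1 - (1+r)^(-n))
Denominator: 1 - (1 + 0.0446)^(-3) = 0.122696
Numerator: $148,350.00 * 0.0446 = 6616.41
PMT = 6616.41 / 0.122696 = $53,925.08

$53,925.08


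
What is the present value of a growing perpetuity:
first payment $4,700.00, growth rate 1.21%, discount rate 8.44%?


Formula: PV = C / (r - g)
Spread: r - g = 0.0844 - 0.0121 = 0.0723
Substituting: PV = $4,700.00 / 0.0723
PV = $65,006.92

$65,006.92


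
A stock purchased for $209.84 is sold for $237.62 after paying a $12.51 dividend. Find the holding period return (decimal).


Formula: HPR = (P1 - P0 + D) / P0
Gain: $237.62 - $209.84 + $12.51 = $40.29
HPR = $40.29 / $209.84 = 0.192

0.192


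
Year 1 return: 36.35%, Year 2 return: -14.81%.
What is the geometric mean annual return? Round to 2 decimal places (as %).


Formula: Geometric mean = ((1+r1)*(1+r2))^(1/2) - 1
Product: (1 + 0.3635) * (1 + -0.1481) = 1.3635 * 0.8519 = 1.161566
Square root: 1.161566^0.5 = 1.07776
Geometric mean = 1.07776 - 1 = 0.07776
As percentage: 7.78%

7.78%


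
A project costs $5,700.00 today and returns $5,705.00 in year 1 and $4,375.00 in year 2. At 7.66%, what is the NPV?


Formula: NPV = C0 + C1/(1+r) + C2/(1+r)^2
Discount C1: $5,705.00 / (1 + 0.0766) = $5,299.09
Discount C2: $4,375.00 / (1 + 0.0766)^2 = $3,774.59
NPV = -$5,700.00 + $5,299.09 + $3,774.59 = $3,373.68

$3,373.68


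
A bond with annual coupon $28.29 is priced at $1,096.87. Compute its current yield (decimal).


Formula: Current yield = annual coupon / price
Substituting: CY = $28.29 / $1,096.87
CY = 0.025792

0.025792


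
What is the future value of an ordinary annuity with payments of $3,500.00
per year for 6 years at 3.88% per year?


Formula: FV = PMT * ((1+r)^n - 1) / r
Growth factor: (1 + 0.0388)^6 = 1.256584
Numerator: 1.256584 - 1 = 0.256584
FV = $3,500.00 * 0.256584 / 0.0388 = $23,145.50

$23,145.50


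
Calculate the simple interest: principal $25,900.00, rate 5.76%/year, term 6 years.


Formula: I = P * r * t
Substituting: I = $25,900.00 * 0.0576 * 6
Step: I = $25,900.00 * 0.3456
I = $8,951.04

$8,951.04


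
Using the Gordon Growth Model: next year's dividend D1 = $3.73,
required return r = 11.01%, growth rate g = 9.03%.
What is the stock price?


Formula: P = D1 / (r - g)
Spread: r - g = 0.1101 - 0.0903 = 0.0198
Substituting: P = $3.73 / 0.0198
P = $188.38

$188.38


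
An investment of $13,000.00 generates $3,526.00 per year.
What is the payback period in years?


Formula: Payback = investment / annual cash flow
Substituting: Payback = $13,000.00 / $3,526.00
Payback = 3.6869 years

3.6869 years


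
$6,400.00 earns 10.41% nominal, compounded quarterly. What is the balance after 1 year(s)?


Formula: FV = P * (1 + r/m)^(m*t)
Period rate: r/m = 0.1041 / 4 = 0.026025
Total periods: m*t = 4 * 1 = 4
Growth factor: (1 + 0.026025)^4 = 1.108235
FV = $6,400.00 * 1.108235 = $7,092.70

$7,092.70


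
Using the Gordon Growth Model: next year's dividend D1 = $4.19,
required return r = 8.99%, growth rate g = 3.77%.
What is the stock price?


Formula: P = D1 / (r - g)
Spread: r - g = 0.0899 - 0.0377 = 0.0522
Substituting: P = $4.19 / 0.0522
P = $80.27

$80.27


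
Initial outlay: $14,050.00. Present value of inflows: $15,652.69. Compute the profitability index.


Formula: PI = PV(cash flows) / initial investment
Substituting: PI = $15,652.69 / $14,050.00
PI = 1.1141

1.1141


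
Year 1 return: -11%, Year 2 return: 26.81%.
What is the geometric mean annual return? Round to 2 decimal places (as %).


Formula: Geometric mean = ((1+r1)*(1+r2))^(1/2) - 1
Product: (1 + -0.11) * (1 + 0.2681) = 0.89 * 1.2681 = 1.128609
Square root: 1.128609^0.5 = 1.06236
Geometric mean = 1.06236 - 1 = 0.06236
As percentage: 6.24%

6.24%


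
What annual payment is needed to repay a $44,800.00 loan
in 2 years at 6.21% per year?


Formula: PMT = PV * r / (1 - (1+r)^(-n))
Denominator: 1 - (1 + 0.0621)^(-2) = 0.11352
Numerator: $44,800.00 * 0.0621 = 2782.08
PMT = 2782.08 / 0.11352 = $24,507.51

$24,507.51


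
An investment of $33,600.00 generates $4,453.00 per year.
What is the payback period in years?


Formula: Payback = investment / annual cash flow
Substituting: Payback = $33,600.00 / $4,453.00
Payback = 7.5455 years

7.5455 years


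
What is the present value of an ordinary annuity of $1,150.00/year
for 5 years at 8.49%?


Formula: PV = PMT * (1 - (1+r)^(-n)) / r
Discount factor: (1 + 0.0849)^(-5) = 0.665352
Bracket: 1 - 0.665352 = 0.334648
PV = $1,150.00 * 0.334648 / 0.0849 = $4,532.92

$4,532.92


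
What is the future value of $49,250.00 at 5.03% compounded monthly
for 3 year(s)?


Formula: FV = P * (1 + r/m)^(m*t)
Period rate: r/m = 0.0503 / 12 = 0.004192
Total periods: m*t = 12 * 3 = 36
Growth factor: (1 + 0.004192)^36 = 1.162514
FV = $49,250.00 * 1.162514 = $57,253.80

$57,253.80


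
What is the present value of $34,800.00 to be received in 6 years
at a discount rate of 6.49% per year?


Formula: PV = FV / (1 + r)^n
Substituting: PV = $34,800.00 / (1 + 0.0649)^6
Discount factor: (1.0649)^6 = 1.45832
PV = $34,800.00 / 1.45832 = $23,863.07

$23,863.07


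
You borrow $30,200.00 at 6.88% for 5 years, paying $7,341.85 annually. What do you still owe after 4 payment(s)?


Formula: Balance = PV*(1+r)^k - PMT*((1+r)^k - 1)/r
Growth: (1 + 0.0688)^4 = 1.304926
Accumulated factor: ((1+r)^k - 1)/r = 4.432059
Balance = $30,200.00 * 1.304926 - $7,341.85 * 4.432059
Balance = $6,869.24

$6,869.24


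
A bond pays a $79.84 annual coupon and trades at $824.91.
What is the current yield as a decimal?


Formula: Current yield = annual coupon / price
Substituting: CY = $79.84 / $824.91
CY = 0.096786

0.096786


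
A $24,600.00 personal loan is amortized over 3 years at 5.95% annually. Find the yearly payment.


Formula: PMT = PV * r / (1 - (1+r)^(-n))
Denominator: 1 - (1 + 0.0595)^(-3) = 0.159191
Numerator: $24,600.00 * 0.0595 = 1463.7
PMT = 1463.7 / 0.159191 = $9,194.59

$9,194.59


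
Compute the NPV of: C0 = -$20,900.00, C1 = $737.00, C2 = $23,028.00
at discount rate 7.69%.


Formula: NPV = C0 + C1/(1+r) + C2/(1+r)^2
Discount C1: $737.00 / (1 + 0.0769) = $684.37
Discount C2: $23,028.00 / (1 + 0.0769)^2 = $19,856.63
NPV = -$20,900.00 + $684.37 + $19,856.63 = -$359.00

-$359.00


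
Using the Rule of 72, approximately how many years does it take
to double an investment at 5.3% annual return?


Formula: Years ≈ 72 / r
Substituting: Years ≈ 72 / 5.3
Years ≈ 13.6

13.6 years


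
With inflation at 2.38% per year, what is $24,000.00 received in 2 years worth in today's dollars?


Formula: Real value = nominal / (1 + inflation)^years
Price level: (1 + 0.0238)^2 = 1.048166
Real value = $24,000.00 / 1.048166 = $22,897.13

$22,897.13


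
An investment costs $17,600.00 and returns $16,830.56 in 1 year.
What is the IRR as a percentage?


Formula: IRR = C1/C0 - 1
Substituting: IRR = $16,830.56 / $17,600.00 - 1
Ratio: 0.956282 - 1 = -0.043718
IRR = -4.3718%

-4.3718%


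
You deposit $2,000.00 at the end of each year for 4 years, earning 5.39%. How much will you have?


Formula: FV = PMT * ((1+r)^n - 1) / r
Growth factor: (1 + 0.0539)^4 = 1.233666
Numerator: 1.233666 - 1 = 0.233666
FV = $2,000.00 * 0.233666 / 0.0539 = $8,670.35

$8,670.35


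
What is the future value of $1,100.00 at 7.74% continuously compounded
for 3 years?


Formula: FV = P * e^(r*t)
Exponent: r*t = 0.0774 * 3 = 0.2322
e^(0.2322) = 1.261372
FV = $1,100.00 * 1.261372 = $1,387.51

$1,387.51


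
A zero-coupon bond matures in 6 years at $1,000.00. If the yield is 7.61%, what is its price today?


Formula: Price = FV / (1 + r)^n
Substituting: Price = $1,000.00 / (1 + 0.0761)^6
Discount factor: (1.0761)^6 = 1.552801
Price = $1,000.00 / 1.552801 = $644.00

$644.00


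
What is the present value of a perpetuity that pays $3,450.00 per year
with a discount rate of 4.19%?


Formula: PV = C / r
Substituting: PV = $3,450.00 / 0.0419
PV = $82,338.90

$82,338.90


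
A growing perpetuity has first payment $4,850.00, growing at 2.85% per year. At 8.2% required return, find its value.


Formula: PV = C / (r - g)
Spread: r - g = 0.082 - 0.0285 = 0.0535
Substituting: PV = $4,850.00 / 0.0535
PV = $90,654.21

$90,654.21


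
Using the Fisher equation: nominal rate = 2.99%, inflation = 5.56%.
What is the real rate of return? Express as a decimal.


Formula: (1 + r_real) = (1 + r_nom) / (1 + inflation)
Substituting: (1 + r_real) = 1.0299 / 1.0556
(1 + r_real) = 0.975654
r_real = 0.975654 - 1 = -0.024346

-0.024346


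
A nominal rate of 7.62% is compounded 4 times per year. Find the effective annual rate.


Formula: EAR = (1 + r/m)^m - 1
Period rate: r/m = 0.0762 / 4 = 0.01905
Compounding: (1 + 0.01905)^4 = 1.078405
EAR = 1.078405 - 1 = 0.078405

0.078405


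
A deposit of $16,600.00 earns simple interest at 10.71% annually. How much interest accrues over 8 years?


Formula: I = P * r * t
Substituting: I = $16,600.00 * 0.1071 * 8
Step: I = $16,600.00 * 0.8568
I = $14,222.88

$14,222.88


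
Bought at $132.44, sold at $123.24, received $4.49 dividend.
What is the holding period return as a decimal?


Formula: HPR = (P1 - P0 + D) / P0
Gain: $123.24 - $132.44 + $4.49 = -$4.71
HPR = -$4.71 / $132.44 = -0.0356

-0.0356


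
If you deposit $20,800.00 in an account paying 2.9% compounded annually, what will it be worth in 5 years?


Formula: FV = P * (1 + r)^n
Substituting: FV = $20,800.00 * (1 + 0.029)^5
Growth factor: (1.029)^5 = 1.153657
FV = $20,800.00 * 1.153657 = $23,996.07

$23,996.07


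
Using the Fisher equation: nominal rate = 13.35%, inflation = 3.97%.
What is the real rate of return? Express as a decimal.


Formula: (1 + r_real) = (1 + r_nom) / (1 + inflation)
Substituting: (1 + r_real) = 1.1335 / 1.0397
(1 + r_real) = 1.090218
r_real = 1.090218 - 1 = 0.090218

0.090218


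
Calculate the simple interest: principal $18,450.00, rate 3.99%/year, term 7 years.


Formula: I = P * r * t
Substituting: I = $18,450.00 * 0.0399 * 7
Step: I = $18,450.00 * 0.2793
I = $5,153.09

$5,153.09


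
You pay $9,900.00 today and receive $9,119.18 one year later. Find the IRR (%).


Formula: IRR = C1/C0 - 1
Substituting: IRR = $9,119.18 / $9,900.00 - 1
Ratio: 0.921129 - 1 = -0.078871
IRR = -7.8871%

-7.8871%


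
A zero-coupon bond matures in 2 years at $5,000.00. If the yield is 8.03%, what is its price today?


Formula: Price = FV / (1 + r)^n
Substituting: Price = $5,000.00 / (1 + 0.0803)^2
Discount factor: (1.0803)^2 = 1.167048
Price = $5,000.00 / 1.167048 = $4,284.31

$4,284.31


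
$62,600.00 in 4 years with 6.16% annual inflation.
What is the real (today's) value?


Formula: Real value = nominal / (1 + inflation)^years
Price level: (1 + 0.0616)^4 = 1.270117
Real value = $62,600.00 / 1.270117 = $49,286.81

$49,286.81


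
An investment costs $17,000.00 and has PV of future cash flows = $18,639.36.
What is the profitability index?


Formula: PI = PV(cash flows) / initial investment
Substituting: PI = $18,639.36 / $17,000.00
PI = 1.0964

1.0964


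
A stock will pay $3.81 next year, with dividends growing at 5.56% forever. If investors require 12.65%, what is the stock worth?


Formula: P = D1 / (r - g)
Spread: r - g = 0.1265 - 0.0556 = 0.0709
Substituting: P = $3.81 / 0.0709
P = $53.74

$53.74


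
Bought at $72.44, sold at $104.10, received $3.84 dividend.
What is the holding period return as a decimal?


Formula: HPR = (P1 - P0 + D) / P0
Gain: $104.10 - $72.44 + $3.84 = $35.50
HPR = $35.50 / $72.44 = 0.4901

0.4901


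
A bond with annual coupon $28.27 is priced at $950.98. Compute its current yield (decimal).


Formula: Current yield = annual coupon / price
Substituting: CY = $28.27 / $950.98
CY = 0.029727

0.029727


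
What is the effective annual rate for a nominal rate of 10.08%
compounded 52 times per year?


Formula: EAR = (1 + r/m)^m - 1
Period rate: r/m = 0.1008 / 52 = 0.001938
Compounding: (1 + 0.001938)^52 = 1.105947
EAR = 1.105947 - 1 = 0.105947

0.105947


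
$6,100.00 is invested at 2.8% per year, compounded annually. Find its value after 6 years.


Formula: FV = P * (1 + r)^n
Substituting: FV = $6,100.00 * (1 + 0.028)^6
Growth factor: (1.028)^6 = 1.180208
FV = $6,100.00 * 1.180208 = $7,199.27

$7,199.27


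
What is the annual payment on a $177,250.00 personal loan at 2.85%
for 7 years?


Formula: PMT = PV * r / (1 - (1+r)^(-n))
Denominator: 1 - (1 + 0.0285)^(-7) = 0.178571
Numerator: $177,250.00 * 0.0285 = 5051.625
PMT = 5051.625 / 0.178571 = $28,289.14

$28,289.14


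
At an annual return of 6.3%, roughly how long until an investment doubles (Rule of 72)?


Formula: Years ≈ 72 / r
Substituting: Years ≈ 72 / 6.3
Years ≈ 11.4

11.4 years


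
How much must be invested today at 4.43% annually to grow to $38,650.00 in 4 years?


Formula: PV = FV / (1 + r)^n
Substituting: PV = $38,650.00 / (1 + 0.0443)^4
Discount factor: (1.0443)^4 = 1.189327
PV = $38,650.00 / 1.189327 = $32,497.38

$32,497.38


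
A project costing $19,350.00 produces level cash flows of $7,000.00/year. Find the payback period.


Formula: Payback = investment / annual cash flow
Substituting: Payback = $19,350.00 / $7,000.00
Payback = 2.7643 years

2.7643 years


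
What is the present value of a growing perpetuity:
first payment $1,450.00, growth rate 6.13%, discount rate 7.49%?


Formula: PV = C / (r - g)
Spread: r - g = 0.0749 - 0.0613 = 0.0136
Substituting: PV = $1,450.00 / 0.0136
PV = $106,617.65

$106,617.65


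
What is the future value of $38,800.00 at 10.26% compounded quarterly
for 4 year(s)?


Formula: FV = P * (1 + r/m)^(m*t)
Period rate: r/m = 0.1026 / 4 = 0.02565
Total periods: m*t = 4 * 4 = 16
Growth factor: (1 + 0.02565)^16 = 1.49964
FV = $38,800.00 * 1.49964 = $58,186.02

$58,186.02


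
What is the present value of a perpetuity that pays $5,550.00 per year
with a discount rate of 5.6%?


Formula: PV = C / r
Substituting: PV = $5,550.00 / 0.056
PV = $99,107.14

$99,107.14


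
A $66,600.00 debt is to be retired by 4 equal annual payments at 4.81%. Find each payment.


Formula: PMT = PV * r / (1 - (1+r)^(-n))
Denominator: 1 - (1 + 0.0481)^(-4) = 0.171316
Numerator: $66,600.00 * 0.0481 = 3203.46
PMT = 3203.46 / 0.171316 = $18,699.16

$18,699.16


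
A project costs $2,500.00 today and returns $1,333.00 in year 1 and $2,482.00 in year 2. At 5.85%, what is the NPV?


Formula: NPV = C0 + C1/(1+r) + C2/(1+r)^2
Discount C1: $1,333.00 / (1 + 0.0585) = $1,259.33
Discount C2: $2,482.00 / (1 + 0.0585)^2 = $2,215.24
NPV = -$2,500.00 + $1,259.33 + $2,215.24 = $974.57

$974.57


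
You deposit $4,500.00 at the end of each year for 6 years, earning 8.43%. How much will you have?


Formula: FV = PMT * ((1+r)^n - 1) / r
Growth factor: (1 + 0.0843)^6 = 1.625162
Numerator: 1.625162 - 1 = 0.625162
FV = $4,500.00 * 0.625162 / 0.0843 = $33,371.65

$33,371.65


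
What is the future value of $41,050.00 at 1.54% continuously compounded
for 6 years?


Formula: FV = P * e^(r*t)
Exponent: r*t = 0.0154 * 6 = 0.0924
e^(0.0924) = 1.096803
FV = $41,050.00 * 1.096803 = $45,023.78

$45,023.78


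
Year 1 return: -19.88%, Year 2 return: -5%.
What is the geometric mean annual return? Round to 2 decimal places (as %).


Formula: Geometric mean = ((1+r1)*(1+r2))^(1/2) - 1
Product: (1 + -0.1988) * (1 + -0.05) = 0.8012 * 0.95 = 0.76114
Square root: 0.76114^0.5 = 0.872433
Geometric mean = 0.872433 - 1 = -0.127567
As percentage: -12.76%

-12.76%


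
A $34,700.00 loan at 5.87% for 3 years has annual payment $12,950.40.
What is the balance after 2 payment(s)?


Formula: Balance = PV*(1+r)^k - PMT*((1+r)^k - 1)/r
Growth: (1 + 0.0587)^2 = 1.120846
Accumulated factor: ((1+r)^k - 1)/r = 2.0587
Balance = $34,700.00 * 1.120846 - $12,950.40 * 2.0587
Balance = $12,232.36

$12,232.36


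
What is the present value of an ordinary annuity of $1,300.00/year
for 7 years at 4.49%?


Formula: PV = PMT * (1 - (1+r)^(-n)) / r
Discount factor: (1 + 0.0449)^(-7) = 0.735321
Bracket: 1 - 0.735321 = 0.264679
PV = $1,300.00 * 0.264679 / 0.0449 = $7,663.32

$7,663.32


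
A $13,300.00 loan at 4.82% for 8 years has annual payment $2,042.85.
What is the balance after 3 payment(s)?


Formula: Balance = PV*(1+r)^k - PMT*((1+r)^k - 1)/r
Growth: (1 + 0.0482)^3 = 1.151682
Accumulated factor: ((1+r)^k - 1)/r = 3.146923
Balance = $13,300.00 * 1.151682 - $2,042.85 * 3.146923
Balance = $8,888.67

$8,888.67


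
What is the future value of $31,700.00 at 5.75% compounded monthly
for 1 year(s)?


Formula: FV = P * (1 + r/m)^(m*t)
Period rate: r/m = 0.0575 / 12 = 0.004792
Total periods: m*t = 12 * 1 = 12
Growth factor: (1 + 0.004792)^12 = 1.05904
FV = $31,700.00 * 1.05904 = $33,571.56

$33,571.56


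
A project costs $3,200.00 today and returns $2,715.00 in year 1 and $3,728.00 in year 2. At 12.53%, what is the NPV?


Formula: NPV = C0 + C1/(1+r) + C2/(1+r)^2
Discount C1: $2,715.00 / (1 + 0.1253) = $2,412.69
Discount C2: $3,728.00 / (1 + 0.1253)^2 = $2,944.01
NPV = -$3,200.00 + $2,412.69 + $2,944.01 = $2,156.70

$2,156.70


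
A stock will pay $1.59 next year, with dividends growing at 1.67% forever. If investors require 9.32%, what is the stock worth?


Formula: P = D1 / (r - g)
Spread: r - g = 0.0932 - 0.0167 = 0.0765
Substituting: P = $1.59 / 0.0765
P = $20.78

$20.78


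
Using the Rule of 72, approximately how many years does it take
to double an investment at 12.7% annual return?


Formula: Years ≈ 72 / r
Substituting: Years ≈ 72 / 12.7
Years ≈ 5.7

5.7 years


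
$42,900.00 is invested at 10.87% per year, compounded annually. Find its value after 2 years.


Formula: FV = P * (1 + r)^n
Substituting: FV = $42,900.00 * (1 + 0.1087)^2
Growth factor: (1.1087)^2 = 1.229216
FV = $42,900.00 * 1.229216 = $52,733.35

$52,733.35


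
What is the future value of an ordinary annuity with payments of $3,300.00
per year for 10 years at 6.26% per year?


Formula: FV = PMT * ((1+r)^n - 1) / r
Growth factor: (1 + 0.0626)^10 = 1.835262
Numerator: 1.835262 - 1 = 0.835262
FV = $3,300.00 * 0.835262 / 0.0626 = $44,031.39

$44,031.39


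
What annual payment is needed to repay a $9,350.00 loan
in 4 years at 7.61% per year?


Formula: PMT = PV * r / (1 - (1+r)^(-n))
Denominator: 1 - (1 + 0.0761)^(-4) = 0.254257
Numerator: $9,350.00 * 0.0761 = 711.535
PMT = 711.535 / 0.254257 = $2,798.49

$2,798.49


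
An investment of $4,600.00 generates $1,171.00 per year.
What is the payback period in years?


Formula: Payback = investment / annual cash flow
Substituting: Payback = $4,600.00 / $1,171.00
Payback = 3.9283 years

3.9283 years


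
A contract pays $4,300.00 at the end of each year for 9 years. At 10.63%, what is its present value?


Formula: PV = PMT * (1 - (1+r)^(-n)) / r
Discount factor: (1 + 0.1063)^(-9) = 0.40285
Bracket: 1 - 0.40285 = 0.59715
PV = $4,300.00 * 0.59715 / 0.1063 = $24,155.63

$24,155.63


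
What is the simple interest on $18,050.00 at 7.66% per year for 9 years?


Formula: I = P * r * t
Substituting: I = $18,050.00 * 0.0766 * 9
Step: I = $18,050.00 * 0.6894
I = $12,443.67

$12,443.67


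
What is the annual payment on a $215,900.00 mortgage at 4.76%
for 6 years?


Formula: PMT = PV * r / (1 - (1+r)^(-n))
Denominator: 1 - (1 + 0.0476)^(-6) = 0.243468
Numerator: $215,900.00 * 0.0476 = 10276.84
PMT = 10276.84 / 0.243468 = $42,210.16

$42,210.16


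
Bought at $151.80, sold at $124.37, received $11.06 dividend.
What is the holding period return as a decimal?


Formula: HPR = (P1 - P0 + D) / P0
Gain: $124.37 - $151.80 + $11.06 = -$16.37
HPR = -$16.37 / $151.80 = -0.1078

-0.1078


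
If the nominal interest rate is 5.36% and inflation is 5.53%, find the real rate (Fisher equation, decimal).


Formula: (1 + r_real) = (1 + r_nom) / (1 + inflation)
Substituting: (1 + r_real) = 1.0536 / 1.0553
(1 + r_real) = 0.998389
r_real = 0.998389 - 1 = -0.001611

-0.001611


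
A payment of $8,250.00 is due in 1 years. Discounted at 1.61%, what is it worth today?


Formula: PV = FV / (1 + r)^n
Substituting: PV = $8,250.00 / (1 + 0.0161)^1
Discount factor: (1.0161)^1 = 1.0161
PV = $8,250.00 / 1.0161 = $8,119.28

$8,119.28


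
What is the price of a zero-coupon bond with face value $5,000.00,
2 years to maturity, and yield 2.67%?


Formula: Price = FV / (1 + r)^n
Substituting: Price = $5,000.00 / (1 + 0.0267)^2
Discount factor: (1.0267)^2 = 1.054113
Price = $5,000.00 / 1.054113 = $4,743.32

$4,743.32


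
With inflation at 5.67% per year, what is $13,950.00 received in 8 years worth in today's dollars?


Formula: Real value = nominal / (1 + inflation)^years
Price level: (1 + 0.0567)^8 = 1.554582
Real value = $13,950.00 / 1.554582 = $8,973.47

$8,973.47


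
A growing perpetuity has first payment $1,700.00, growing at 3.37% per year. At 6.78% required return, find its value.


Formula: PV = C / (r - g)
Spread: r - g = 0.0678 - 0.0337 = 0.0341
Substituting: PV = $1,700.00 / 0.0341
PV = $49,853.37

$49,853.37


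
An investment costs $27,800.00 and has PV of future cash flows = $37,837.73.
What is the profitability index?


Formula: PI = PV(cash flows) / initial investment
Substituting: PI = $37,837.73 / $27,800.00
PI = 1.3611

1.3611


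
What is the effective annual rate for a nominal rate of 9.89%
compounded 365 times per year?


Formula: EAR = (1 + r/m)^m - 1
Period rate: r/m = 0.0989 / 365 = 0.000271
Compounding: (1 + 0.000271)^365 = 1.103941
EAR = 1.103941 - 1 = 0.103941

0.103941


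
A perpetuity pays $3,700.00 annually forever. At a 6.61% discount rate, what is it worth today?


Formula: PV = C / r
Substituting: PV = $3,700.00 / 0.0661
PV = $55,975.79

$55,975.79


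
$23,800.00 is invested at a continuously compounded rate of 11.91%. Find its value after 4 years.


Formula: FV = P * e^(r*t)
Exponent: r*t = 0.1191 * 4 = 0.4764
e^(0.4764) = 1.610267
FV = $23,800.00 * 1.610267 = $38,324.35

$38,324.35


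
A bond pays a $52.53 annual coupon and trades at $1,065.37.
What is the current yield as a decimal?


Formula: Current yield = annual coupon / price
Substituting: CY = $52.53 / $1,065.37
CY = 0.049307

0.049307


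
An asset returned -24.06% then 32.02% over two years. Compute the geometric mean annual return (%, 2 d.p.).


Formula: Geometric mean = ((1+r1)*(1+r2))^(1/2) - 1
Product: (1 + -0.2406) * (1 + 0.3202) = 0.7594 * 1.3202 = 1.00256
Square root: 1.00256^0.5 = 1.001279
Geometric mean = 1.001279 - 1 = 0.001279
As percentage: 0.13%

0.13%


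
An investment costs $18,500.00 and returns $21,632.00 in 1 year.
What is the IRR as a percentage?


Formula: IRR = C1/C0 - 1
Substituting: IRR = $21,632.00 / $18,500.00 - 1
Ratio: 1.169297 - 1 = 0.169297
IRR = 16.9297%

16.9297%


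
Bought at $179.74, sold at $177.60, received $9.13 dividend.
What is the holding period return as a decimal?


Formula: HPR = (P1 - P0 + D) / P0
Gain: $177.60 - $179.74 + $9.13 = $6.99
HPR = $6.99 / $179.74 = 0.0389

0.0389


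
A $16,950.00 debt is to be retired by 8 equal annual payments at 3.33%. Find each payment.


Formula: PMT = PV * r / (1 - (1+r)^(-n))
Denominator: 1 - (1 + 0.0333)^(-8) = 0.230536
Numerator: $16,950.00 * 0.0333 = 564.435
PMT = 564.435 / 0.230536 = $2,448.36

$2,448.36


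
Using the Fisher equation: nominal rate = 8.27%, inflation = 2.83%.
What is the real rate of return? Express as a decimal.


Formula: (1 + r_real) = (1 + r_nom) / (1 + inflation)
Substituting: (1 + r_real) = 1.0827 / 1.0283
(1 + r_real) = 1.052903
r_real = 1.052903 - 1 = 0.052903

0.052903


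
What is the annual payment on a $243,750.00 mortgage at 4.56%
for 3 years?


Formula: PMT = PV * r / (1 - (1+r)^(-n))
Denominator: 1 - (1 + 0.0456)^(-3) = 0.125211
Numerator: $243,750.00 * 0.0456 = 11115.0
PMT = 11115.0 / 0.125211 = $88,770.10

$88,770.10


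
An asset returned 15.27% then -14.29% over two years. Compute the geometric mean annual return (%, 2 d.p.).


Formula: Geometric mean = ((1+r1)*(1+r2))^(1/2) - 1
Product: (1 + 0.1527) * (1 + -0.1429) = 1.1527 * 0.8571 = 0.987979
Square root: 0.987979^0.5 = 0.993971
Geometric mean = 0.993971 - 1 = -0.006029
As percentage: -0.60%

-0.60%


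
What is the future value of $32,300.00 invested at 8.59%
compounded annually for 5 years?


Formula: FV = P * (1 + r)^n
Substituting: FV = $32,300.00 * (1 + 0.0859)^5
Growth factor: (1.0859)^5 = 1.509903
FV = $32,300.00 * 1.509903 = $48,769.88

$48,769.88


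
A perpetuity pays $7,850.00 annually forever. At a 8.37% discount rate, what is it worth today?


Formula: PV = C / r
Substituting: PV = $7,850.00 / 0.0837
PV = $93,787.34

$93,787.34


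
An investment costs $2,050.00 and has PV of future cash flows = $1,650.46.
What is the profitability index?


Formula: PI = PV(cash flows) / initial investment
Substituting: PI = $1,650.46 / $2,050.00
PI = 0.8051

0.8051


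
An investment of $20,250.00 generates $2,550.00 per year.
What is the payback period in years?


Formula: Payback = investment / annual cash flow
Substituting: Payback = $20,250.00 / $2,550.00
Payback = 7.9412 years

7.9412 years


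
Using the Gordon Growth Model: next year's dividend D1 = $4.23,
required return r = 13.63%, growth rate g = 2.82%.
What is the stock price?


Formula: P = D1 / (r - g)
Spread: r - g = 0.1363 - 0.0282 = 0.1081
Substituting: P = $4.23 / 0.1081
P = $39.13

$39.13


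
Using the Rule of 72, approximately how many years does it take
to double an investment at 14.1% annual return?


Formula: Years ≈ 72 / r
Substituting: Years ≈ 72 / 14.1
Years ≈ 5.1

5.1 years


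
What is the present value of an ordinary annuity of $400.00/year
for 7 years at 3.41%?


Formula: PV = PMT * (1 - (1+r)^(-n)) / r
Discount factor: (1 + 0.0341)^(-7) = 0.790792
Bracket: 1 - 0.790792 = 0.209208
PV = $400.00 * 0.209208 / 0.0341 = $2,454.05

$2,454.05


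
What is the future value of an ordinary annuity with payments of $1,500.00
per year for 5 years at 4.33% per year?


Formula: FV = PMT * ((1+r)^n - 1) / r
Growth factor: (1 + 0.0433)^5 = 1.236078
Numerator: 1.236078 - 1 = 0.236078
FV = $1,500.00 * 0.236078 / 0.0433 = $8,178.24

$8,178.24


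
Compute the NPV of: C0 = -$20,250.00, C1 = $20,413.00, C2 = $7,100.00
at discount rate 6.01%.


Formula: NPV = C0 + C1/(1+r) + C2/(1+r)^2
Discount C1: $20,413.00 / (1 + 0.0601) = $19,255.73
Discount C2: $7,100.00 / (1 + 0.0601)^2 = $6,317.78
NPV = -$20,250.00 + $19,255.73 + $6,317.78 = $5,323.51

$5,323.51


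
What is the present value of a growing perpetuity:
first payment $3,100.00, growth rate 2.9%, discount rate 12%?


Formula: PV = C / (r - g)
Spread: r - g = 0.12 - 0.029 = 0.091
Substituting: PV = $3,100.00 / 0.091
PV = $34,065.93

$34,065.93


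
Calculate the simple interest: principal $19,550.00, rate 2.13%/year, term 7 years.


Formula: I = P * r * t
Substituting: I = $19,550.00 * 0.0213 * 7
Step: I = $19,550.00 * 0.1491
I = $2,914.91

$2,914.91


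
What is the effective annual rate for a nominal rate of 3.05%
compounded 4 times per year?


Formula: EAR = (1 + r/m)^m - 1
Period rate: r/m = 0.0305 / 4 = 0.007625
Compounding: (1 + 0.007625)^4 = 1.030851
EAR = 1.030851 - 1 = 0.030851

0.030851


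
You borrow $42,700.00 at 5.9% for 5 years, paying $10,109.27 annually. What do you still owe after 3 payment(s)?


Formula: Balance = PV*(1+r)^k - PMT*((1+r)^k - 1)/r
Growth: (1 + 0.059)^3 = 1.187648
Accumulated factor: ((1+r)^k - 1)/r = 3.180481
Balance = $42,700.00 * 1.187648 - $10,109.27 * 3.180481
Balance = $18,560.24

$18,560.24


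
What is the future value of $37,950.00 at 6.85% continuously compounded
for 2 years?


Formula: FV = P * e^(r*t)
Exponent: r*t = 0.0685 * 2 = 0.137
e^(0.137) = 1.146828
FV = $37,950.00 * 1.146828 = $43,522.13

$43,522.13


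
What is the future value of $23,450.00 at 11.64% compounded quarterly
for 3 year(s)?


Formula: FV = P * (1 + r/m)^(m*t)
Period rate: r/m = 0.1164 / 4 = 0.0291
Total periods: m*t = 4 * 3 = 12
Growth factor: (1 + 0.0291)^12 = 1.410883
FV = $23,450.00 * 1.410883 = $33,085.20

$33,085.20


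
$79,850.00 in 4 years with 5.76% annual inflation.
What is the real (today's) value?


Formula: Real value = nominal / (1 + inflation)^years
Price level: (1 + 0.0576)^4 = 1.251082
Real value = $79,850.00 / 1.251082 = $63,824.75

$63,824.75


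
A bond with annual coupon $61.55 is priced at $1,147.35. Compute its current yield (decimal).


Formula: Current yield = annual coupon / price
Substituting: CY = $61.55 / $1,147.35
CY = 0.053645

0.053645


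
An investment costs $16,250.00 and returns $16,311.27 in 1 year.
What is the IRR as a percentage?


Formula: IRR = C1/C0 - 1
Substituting: IRR = $16,311.27 / $16,250.00 - 1
Ratio: 1.00377 - 1 = 0.00377
IRR = 0.377%

0.377%


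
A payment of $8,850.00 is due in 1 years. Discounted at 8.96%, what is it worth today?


Formula: PV = FV / (1 + r)^n
Substituting: PV = $8,850.00 / (1 + 0.0896)^1
Discount factor: (1.0896)^1 = 1.0896
PV = $8,850.00 / 1.0896 = $8,122.25

$8,122.25


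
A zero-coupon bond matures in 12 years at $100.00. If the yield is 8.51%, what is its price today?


Formula: Price = FV / (1 + r)^n
Substituting: Price = $100.00 / (1 + 0.0851)^12
Discount factor: (1.0851)^12 = 2.664632
Price = $100.00 / 2.664632 = $37.53

$37.53


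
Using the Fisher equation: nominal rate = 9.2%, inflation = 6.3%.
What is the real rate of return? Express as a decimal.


Formula: (1 + r_real) = (1 + r_nom) / (1 + inflation)
Substituting: (1 + r_real) = 1.092 / 1.063
(1 + r_real) = 1.027281
r_real = 1.027281 - 1 = 0.027281

0.027281


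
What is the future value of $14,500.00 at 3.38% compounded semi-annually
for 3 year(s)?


Formula: FV = P * (1 + r/m)^(m*t)
Period rate: r/m = 0.0338 / 2 = 0.0169
Total periods: m*t = 2 * 3 = 6
Growth factor: (1 + 0.0169)^6 = 1.105782
FV = $14,500.00 * 1.105782 = $16,033.84

$16,033.84


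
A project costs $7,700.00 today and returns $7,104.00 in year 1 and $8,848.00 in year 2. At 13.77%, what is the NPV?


Formula: NPV = C0 + C1/(1+r) + C2/(1+r)^2
Discount C1: $7,104.00 / (1 + 0.1377) = $6,244.18
Discount C2: $8,848.00 / (1 + 0.1377)^2 = $6,835.80
NPV = -$7,700.00 + $6,244.18 + $6,835.80 = $5,379.98

$5,379.98


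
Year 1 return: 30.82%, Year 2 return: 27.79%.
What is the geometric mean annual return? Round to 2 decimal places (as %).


Formula: Geometric mean = ((1+r1)*(1+r2))^(1/2) - 1
Product: (1 + 0.3082) * (1 + 0.2779) = 1.3082 * 1.2779 = 1.671749
Square root: 1.671749^0.5 = 1.292961
Geometric mean = 1.292961 - 1 = 0.292961
As percentage: 29.30%

29.30%


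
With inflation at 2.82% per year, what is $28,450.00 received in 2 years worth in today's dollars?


Formula: Real value = nominal / (1 + inflation)^years
Price level: (1 + 0.0282)^2 = 1.057195
Real value = $28,450.00 / 1.057195 = $26,910.83

$26,910.83


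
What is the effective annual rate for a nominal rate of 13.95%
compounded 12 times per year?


Formula: EAR = (1 + r/m)^m - 1
Period rate: r/m = 0.1395 / 12 = 0.011625
Compounding: (1 + 0.011625)^12 = 1.148774
EAR = 1.148774 - 1 = 0.148774

0.148774


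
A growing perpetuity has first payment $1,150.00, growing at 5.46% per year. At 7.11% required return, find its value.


Formula: PV = C / (r - g)
Spread: r - g = 0.0711 - 0.0546 = 0.0165
Substituting: PV = $1,150.00 / 0.0165
PV = $69,696.97

$69,696.97


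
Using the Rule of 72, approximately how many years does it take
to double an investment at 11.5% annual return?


Formula: Years ≈ 72 / r
Substituting: Years ≈ 72 / 11.5
Years ≈ 6.3

6.3 years


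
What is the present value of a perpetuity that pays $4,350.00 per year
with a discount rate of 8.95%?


Formula: PV = C / r
Substituting: PV = $4,350.00 / 0.0895
PV = $48,603.35

$48,603.35


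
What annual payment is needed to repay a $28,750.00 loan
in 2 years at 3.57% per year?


Formula: PMT = PV * r / (1 - (1+r)^(-n))
Denominator: 1 - (1 + 0.0357)^(-2) = 0.067751
Numerator: $28,750.00 * 0.0357 = 1026.375
PMT = 1026.375 / 0.067751 = $15,149.28

$15,149.28


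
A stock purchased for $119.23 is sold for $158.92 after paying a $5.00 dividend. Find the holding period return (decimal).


Formula: HPR = (P1 - P0 + D) / P0
Gain: $158.92 - $119.23 + $5.00 = $44.69
HPR = $44.69 / $119.23 = 0.3748

0.3748


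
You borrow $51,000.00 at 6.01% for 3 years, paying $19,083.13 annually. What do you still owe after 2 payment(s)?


Formula: Balance = PV*(1+r)^k - PMT*((1+r)^k - 1)/r
Growth: (1 + 0.0601)^2 = 1.123812
Accumulated factor: ((1+r)^k - 1)/r = 2.0601
Balance = $51,000.00 * 1.123812 - $19,083.13 * 2.0601
Balance = $18,001.26

$18,001.26


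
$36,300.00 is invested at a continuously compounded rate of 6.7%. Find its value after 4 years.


Formula: FV = P * e^(r*t)
Exponent: r*t = 0.067 * 4 = 0.268
e^(0.268) = 1.307347
FV = $36,300.00 * 1.307347 = $47,456.70

$47,456.70


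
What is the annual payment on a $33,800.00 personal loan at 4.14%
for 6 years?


Formula: PMT = PV * r / (1 - (1+r)^(-n))
Denominator: 1 - (1 + 0.0414)^(-6) = 0.216039
Numerator: $33,800.00 * 0.0414 = 1399.32
PMT = 1399.32 / 0.216039 = $6,477.17

$6,477.17


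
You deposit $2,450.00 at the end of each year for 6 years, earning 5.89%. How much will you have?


Formula: FV = PMT * ((1+r)^n - 1) / r
Growth factor: (1 + 0.0589)^6 = 1.40971
Numerator: 1.40971 - 1 = 0.40971
FV = $2,450.00 * 0.40971 / 0.0589 = $17,042.25

$17,042.25


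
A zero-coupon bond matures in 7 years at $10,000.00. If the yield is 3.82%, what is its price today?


Formula: Price = FV / (1 + r)^n
Substituting: Price = $10,000.00 / (1 + 0.0382)^7
Discount factor: (1.0382)^7 = 1.300071
Price = $10,000.00 / 1.300071 = $7,691.89

$7,691.89


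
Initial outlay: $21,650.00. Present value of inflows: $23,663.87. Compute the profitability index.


Formula: PI = PV(cash flows) / initial investment
Substituting: PI = $23,663.87 / $21,650.00
PI = 1.093

1.093


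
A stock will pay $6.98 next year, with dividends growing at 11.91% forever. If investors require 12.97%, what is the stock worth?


Formula: P = D1 / (r - g)
Spread: r - g = 0.1297 - 0.1191 = 0.0106
Substituting: P = $6.98 / 0.0106
P = $658.49

$658.49


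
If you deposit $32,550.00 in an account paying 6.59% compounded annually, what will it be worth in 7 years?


Formula: FV = P * (1 + r)^n
Substituting: FV = $32,550.00 * (1 + 0.0659)^7
Growth factor: (1.0659)^7 = 1.563202
FV = $32,550.00 * 1.563202 = $50,882.24

$50,882.24


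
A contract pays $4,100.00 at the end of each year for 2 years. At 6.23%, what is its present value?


Formula: PV = PMT * (1 - (1+r)^(-n)) / r
Discount factor: (1 + 0.0623)^(-2) = 0.886147
Bracket: 1 - 0.886147 = 0.113853
PV = $4,100.00 * 0.113853 / 0.0623 = $7,492.75

$7,492.75


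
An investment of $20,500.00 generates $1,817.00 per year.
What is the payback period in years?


Formula: Payback = investment / annual cash flow
Substituting: Payback = $20,500.00 / $1,817.00
Payback = 11.2823 years

11.2823 years


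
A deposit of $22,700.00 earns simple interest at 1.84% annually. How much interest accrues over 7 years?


Formula: I = P * r * t
Substituting: I = $22,700.00 * 0.0184 * 7
Step: I = $22,700.00 * 0.1288
I = $2,923.76

$2,923.76


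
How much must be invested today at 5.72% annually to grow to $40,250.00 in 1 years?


Formula: PV = FV / (1 + r)^n
Substituting: PV = $40,250.00 / (1 + 0.0572)^1
Discount factor: (1.0572)^1 = 1.0572
PV = $40,250.00 / 1.0572 = $38,072.27

$38,072.27


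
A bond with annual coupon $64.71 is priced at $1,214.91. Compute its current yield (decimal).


Formula: Current yield = annual coupon / price
Substituting: CY = $64.71 / $1,214.91
CY = 0.053263

0.053263


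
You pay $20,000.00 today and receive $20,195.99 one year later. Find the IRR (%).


Formula: IRR = C1/C0 - 1
Substituting: IRR = $20,195.99 / $20,000.00 - 1
Ratio: 1.0098 - 1 = 0.0098
IRR = 0.98%

0.98%


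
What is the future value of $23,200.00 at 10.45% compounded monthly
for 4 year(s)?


Formula: FV = P * (1 + r/m)^(m*t)
Period rate: r/m = 0.1045 / 12 = 0.008708
Total periods: m*t = 12 * 4 = 48
Growth factor: (1 + 0.008708)^48 = 1.516175
FV = $23,200.00 * 1.516175 = $35,175.25

$35,175.25
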